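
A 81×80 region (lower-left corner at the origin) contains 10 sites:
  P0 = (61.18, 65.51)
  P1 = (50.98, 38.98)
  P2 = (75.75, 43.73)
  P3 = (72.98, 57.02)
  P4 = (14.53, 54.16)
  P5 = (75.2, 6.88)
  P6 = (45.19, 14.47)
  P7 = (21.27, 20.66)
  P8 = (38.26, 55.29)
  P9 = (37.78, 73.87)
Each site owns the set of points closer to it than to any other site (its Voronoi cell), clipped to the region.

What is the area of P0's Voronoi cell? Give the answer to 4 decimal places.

Area of P0's cell: 558.5909

1. box [0,81]×[0,80]: [(0, 0) (81, 0) (81, 80) (0, 80)]
2. ⊥bis P0·P1 via (56.08,52.245): [(0, 73.8061) (81, 42.664) (81, 80) (0, 80)]  |A|=1762.961
3. ⊥bis P0·P2 via (68.465,54.62): [(0, 73.8061) (61.6903, 50.088) (81, 63.0054) (81, 80) (0, 80)]  |A|=1566.5677
4. ⊥bis P0·P3 via (67.08,61.265): [(0, 73.8061) (59.6129, 50.8867) (80.5597, 80) (0, 80)]  |A|=1357.297
5. ⊥bis P0·P4 via (37.855,59.835): [(38.0115, 59.1918) (59.6129, 50.8867) (80.5597, 80) (32.9488, 80)]  |A|=896.7745
6. ⊥bis P0·P5 via (68.19,36.195): [(38.0115, 59.1918) (59.6129, 50.8867) (80.5597, 80) (32.9488, 80)]  |A|=896.7745
7. ⊥bis P0·P6 via (53.185,39.99): [(38.0115, 59.1918) (59.6129, 50.8867) (80.5597, 80) (32.9488, 80)]  |A|=896.7745
8. ⊥bis P0·P7 via (41.225,43.085): [(38.0115, 59.1918) (59.6129, 50.8867) (80.5597, 80) (32.9488, 80)]  |A|=896.7745
9. ⊥bis P0·P8 via (49.72,60.4): [(52.7928, 53.5088) (59.6129, 50.8867) (80.5597, 80) (40.9804, 80)]  |A|=650.9917
10. ⊥bis P0·P9 via (49.48,69.69): [(47.7441, 64.8312) (52.7928, 53.5088) (59.6129, 50.8867) (80.5597, 80) (53.1634, 80)]  |A|=558.5909
11. canonical 5-gon: [(47.7441, 64.8312) (52.7928, 53.5088) (59.6129, 50.8867) (80.5597, 80) (53.1634, 80)]
12. shoelace: 558.5909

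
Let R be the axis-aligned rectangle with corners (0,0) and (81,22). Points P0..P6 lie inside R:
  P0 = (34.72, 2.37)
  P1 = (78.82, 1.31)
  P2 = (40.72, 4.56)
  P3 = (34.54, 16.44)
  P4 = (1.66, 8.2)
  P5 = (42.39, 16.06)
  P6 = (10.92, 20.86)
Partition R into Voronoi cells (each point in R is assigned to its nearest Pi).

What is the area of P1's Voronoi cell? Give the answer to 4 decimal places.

1. box [0,81]×[0,22]: [(0, 0) (81, 0) (81, 22) (0, 22)]
2. ⊥bis P1·P0 via (56.77,1.84): [(56.7258, 0) (81, 0) (81, 22) (57.2546, 22)]  |A|=528.2162
3. ⊥bis P1·P2 via (59.77,2.935): [(59.5196, 0) (81, 0) (81, 22) (61.3963, 22)]  |A|=451.9249
4. ⊥bis P1·P3 via (56.68,8.875): [(59.5196, 0) (81, 0) (81, 22) (61.3963, 22)]  |A|=451.9249
5. ⊥bis P1·P4 via (40.24,4.755): [(59.5196, 0) (81, 0) (81, 22) (61.3963, 22)]  |A|=451.9249
6. ⊥bis P1·P5 via (60.605,8.685): [(60.1685, 7.607) (59.5196, 0) (81, 0) (81, 22) (65.9961, 22)]  |A|=418.8226
7. ⊥bis P1·P6 via (44.87,11.085): [(60.1685, 7.607) (59.5196, 0) (81, 0) (81, 22) (65.9961, 22)]  |A|=418.8226
8. canonical 5-gon: [(60.1685, 7.607) (59.5196, 0) (81, 0) (81, 22) (65.9961, 22)]
9. shoelace: 418.8226

Area of P1's cell: 418.8226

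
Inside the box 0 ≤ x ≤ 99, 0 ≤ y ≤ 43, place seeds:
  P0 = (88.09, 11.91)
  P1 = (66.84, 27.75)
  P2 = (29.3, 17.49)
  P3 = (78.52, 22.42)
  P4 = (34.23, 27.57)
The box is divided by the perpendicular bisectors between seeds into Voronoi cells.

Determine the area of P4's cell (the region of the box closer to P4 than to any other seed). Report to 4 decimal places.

Area of P4's cell: 873.7763

1. box [0,99]×[0,43]: [(0, 0) (99, 0) (99, 43) (0, 43)]
2. ⊥bis P4·P0 via (61.16,19.74): [(0, 0) (55.4205, 0) (67.9229, 43) (0, 43)]  |A|=2651.8842
3. ⊥bis P4·P1 via (50.535,27.66): [(0, 0) (50.6877, 0) (50.4503, 43) (0, 43)]  |A|=2174.4671
4. ⊥bis P4·P2 via (31.765,22.53): [(0, 38.0659) (50.6142, 13.3111) (50.4503, 43) (0, 43)]  |A|=873.7763
5. ⊥bis P4·P3 via (56.375,24.995): [(0, 38.0659) (50.6142, 13.3111) (50.4503, 43) (0, 43)]  |A|=873.7763
6. canonical 4-gon: [(0, 38.0659) (50.6142, 13.3111) (50.4503, 43) (0, 43)]
7. shoelace: 873.7763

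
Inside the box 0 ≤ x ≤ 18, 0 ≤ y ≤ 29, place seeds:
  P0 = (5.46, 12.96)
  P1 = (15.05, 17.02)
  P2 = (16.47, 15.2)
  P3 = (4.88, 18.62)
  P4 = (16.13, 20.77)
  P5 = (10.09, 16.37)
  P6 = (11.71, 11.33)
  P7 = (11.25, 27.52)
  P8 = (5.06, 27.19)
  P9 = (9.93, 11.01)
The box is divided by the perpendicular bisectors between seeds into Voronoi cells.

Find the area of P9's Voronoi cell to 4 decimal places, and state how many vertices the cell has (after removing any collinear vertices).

1. box [0,18]×[0,29]: [(0, 0) (18, 0) (18, 29) (0, 29)]
2. ⊥bis P9·P0 via (7.695,11.985): [(2.4666, 0) (18, 0) (18, 29) (15.1177, 29)]  |A|=267.0277
3. ⊥bis P9·P1 via (12.49,14.015): [(9.6398, 16.4431) (2.4666, 0) (18, 0) (18, 9.321)]  |A|=166.6708
4. ⊥bis P9·P2 via (13.2,13.105): [(12.7696, 13.7768) (9.6398, 16.4431) (2.4666, 0) (18, 0) (18, 5.6129)]  |A|=156.9734
5. ⊥bis P9·P3 via (7.405,14.815): [(12.7696, 13.7768) (9.7355, 16.3616) (9.5507, 16.2389) (2.4666, 0) (18, 0) (18, 5.6129)]  |A|=156.96
6. ⊥bis P9·P4 via (13.03,15.89): [(12.7696, 13.7768) (9.7355, 16.3616) (9.5507, 16.2389) (2.4666, 0) (18, 0) (18, 5.6129)]  |A|=156.96
7. ⊥bis P9·P5 via (10.01,13.69): [(12.8801, 13.6043) (8.459, 13.7363) (2.4666, 0) (18, 0) (18, 5.6129)]  |A|=150.7893
8. ⊥bis P9·P6 via (10.82,11.17): [(10.3689, 13.6793) (8.459, 13.7363) (2.4666, 0) (12.8281, 0)]  |A|=84.1569
9. ⊥bis P9·P7 via (10.59,19.265): [(10.3689, 13.6793) (8.459, 13.7363) (2.4666, 0) (12.8281, 0)]  |A|=84.1569
10. ⊥bis P9·P8 via (7.495,19.1): [(10.3689, 13.6793) (8.459, 13.7363) (2.4666, 0) (12.8281, 0)]  |A|=84.1569
11. canonical 4-gon: [(10.3689, 13.6793) (8.459, 13.7363) (2.4666, 0) (12.8281, 0)]
12. shoelace: 84.1569

Area of P9's cell: 84.1569 (4 vertices)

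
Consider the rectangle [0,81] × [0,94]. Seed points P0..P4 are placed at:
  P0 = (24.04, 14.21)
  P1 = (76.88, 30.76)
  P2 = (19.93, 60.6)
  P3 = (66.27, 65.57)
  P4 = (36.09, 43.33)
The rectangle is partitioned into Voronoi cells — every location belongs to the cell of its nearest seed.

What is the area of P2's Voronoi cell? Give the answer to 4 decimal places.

Area of P2's cell: 1965.8696

1. box [0,81]×[0,94]: [(0, 0) (81, 0) (81, 94) (0, 94)]
2. ⊥bis P2·P0 via (21.985,37.405): [(0, 35.4572) (81, 42.6335) (81, 94) (0, 94)]  |A|=4451.3252
3. ⊥bis P2·P1 via (48.405,45.68): [(0, 35.4572) (45.1443, 39.4568) (73.7232, 94) (0, 94)]  |A|=3331.9827
4. ⊥bis P2·P3 via (43.1,63.085): [(0, 35.4572) (45.1443, 39.4568) (45.5509, 40.2329) (39.7843, 94) (0, 94)]  |A|=2419.5873
5. ⊥bis P2·P4 via (28.01,51.965): [(0, 35.4572) (11.4527, 36.4719) (42.8076, 65.8115) (39.7843, 94) (0, 94)]  |A|=1965.8696
6. canonical 5-gon: [(0, 35.4572) (11.4527, 36.4719) (42.8076, 65.8115) (39.7843, 94) (0, 94)]
7. shoelace: 1965.8696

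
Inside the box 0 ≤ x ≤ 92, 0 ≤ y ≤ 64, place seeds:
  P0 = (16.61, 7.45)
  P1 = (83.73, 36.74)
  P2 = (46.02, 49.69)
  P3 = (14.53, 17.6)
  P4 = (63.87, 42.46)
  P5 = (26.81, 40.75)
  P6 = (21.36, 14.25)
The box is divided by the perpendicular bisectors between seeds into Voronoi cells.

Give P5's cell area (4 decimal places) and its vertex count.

Area of P5's cell: 1217.2590 (6 vertices)

1. box [0,92]×[0,64]: [(0, 0) (92, 0) (92, 64) (0, 64)]
2. ⊥bis P5·P0 via (21.71,24.1): [(0, 30.7499) (92, 2.5697) (92, 64) (0, 64)]  |A|=4355.2966
3. ⊥bis P5·P1 via (55.27,38.745): [(0, 30.7499) (53.5512, 14.3469) (57.0492, 64) (0, 64)]  |A|=2306.6268
4. ⊥bis P5·P2 via (36.415,45.22): [(0, 30.7499) (50.3226, 15.3358) (27.6751, 64) (0, 64)]  |A|=1510.0093
5. ⊥bis P5·P3 via (20.67,29.175): [(0, 40.1395) (41.8902, 17.9187) (50.3226, 15.3358) (27.6751, 64) (0, 64)]  |A|=1313.3441
6. ⊥bis P5·P4 via (45.34,41.605): [(0, 40.1395) (41.8902, 17.9187) (46.498, 16.5073) (46.1371, 24.3294) (27.6751, 64) (0, 64)]  |A|=1298.5974
7. ⊥bis P5·P6 via (24.085,27.5): [(0, 40.1395) (23.6647, 27.5864) (46.2007, 22.9517) (46.1371, 24.3294) (27.6751, 64) (0, 64)]  |A|=1217.259
8. canonical 6-gon: [(0, 40.1395) (23.6647, 27.5864) (46.2007, 22.9517) (46.1371, 24.3294) (27.6751, 64) (0, 64)]
9. shoelace: 1217.259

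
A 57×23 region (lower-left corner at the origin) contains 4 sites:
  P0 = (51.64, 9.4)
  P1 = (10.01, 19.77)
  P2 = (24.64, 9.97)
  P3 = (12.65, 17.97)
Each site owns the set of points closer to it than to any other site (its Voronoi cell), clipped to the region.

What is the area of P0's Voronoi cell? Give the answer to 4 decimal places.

1. box [0,57]×[0,23]: [(0, 0) (57, 0) (57, 23) (0, 23)]
2. ⊥bis P0·P1 via (30.825,14.585): [(27.1919, 0) (57, 0) (57, 23) (32.9212, 23)]  |A|=619.6998
3. ⊥bis P0·P2 via (38.14,9.685): [(37.9355, 0) (57, 0) (57, 23) (38.4211, 23)]  |A|=432.8987
4. ⊥bis P0·P3 via (32.145,13.685): [(37.9355, 0) (57, 0) (57, 23) (38.4211, 23)]  |A|=432.8987
5. canonical 4-gon: [(37.9355, 0) (57, 0) (57, 23) (38.4211, 23)]
6. shoelace: 432.8987

Area of P0's cell: 432.8987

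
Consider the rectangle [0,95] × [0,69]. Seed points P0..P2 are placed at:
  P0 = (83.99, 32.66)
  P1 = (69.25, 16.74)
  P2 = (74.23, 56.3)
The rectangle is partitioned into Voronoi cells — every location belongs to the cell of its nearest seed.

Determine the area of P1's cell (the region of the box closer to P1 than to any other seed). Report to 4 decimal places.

Area of P1's cell: 3339.7180

1. box [0,95]×[0,69]: [(0, 0) (95, 0) (95, 69) (0, 69)]
2. ⊥bis P1·P0 via (76.62,24.7): [(0, 0) (95, 0) (95, 7.6823) (28.7736, 69) (0, 69)]  |A|=4524.5758
3. ⊥bis P1·P2 via (71.74,36.52): [(0, 45.551) (0, 0) (95, 0) (95, 7.6823) (62.6128, 37.669)]  |A|=3339.718
4. canonical 5-gon: [(0, 45.551) (0, 0) (95, 0) (95, 7.6823) (62.6128, 37.669)]
5. shoelace: 3339.718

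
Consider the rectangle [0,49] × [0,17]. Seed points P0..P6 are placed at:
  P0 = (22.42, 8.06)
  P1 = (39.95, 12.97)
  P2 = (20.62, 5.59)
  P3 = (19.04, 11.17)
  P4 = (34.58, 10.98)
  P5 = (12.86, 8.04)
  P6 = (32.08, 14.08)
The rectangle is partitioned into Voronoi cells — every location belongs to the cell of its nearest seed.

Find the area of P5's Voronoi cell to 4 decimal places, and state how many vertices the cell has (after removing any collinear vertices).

Area of P5's cell: 257.0888 (5 vertices)

1. box [0,49]×[0,17]: [(0, 0) (49, 0) (49, 17) (0, 17)]
2. ⊥bis P5·P0 via (17.64,8.05): [(0, 0) (17.6568, 0) (17.6213, 17) (0, 17)]  |A|=299.864
3. ⊥bis P5·P1 via (26.405,10.505): [(0, 0) (17.6568, 0) (17.6213, 17) (0, 17)]  |A|=299.864
4. ⊥bis P5·P2 via (16.74,6.815): [(0, 0) (14.5884, 0) (17.6366, 9.655) (17.6213, 17) (0, 17)]  |A|=285.0509
5. ⊥bis P5·P3 via (15.95,9.605): [(0, 0) (14.5884, 0) (16.9793, 7.5728) (12.2046, 17) (0, 17)]  |A|=257.0888
6. ⊥bis P5·P4 via (23.72,9.51): [(0, 0) (14.5884, 0) (16.9793, 7.5728) (12.2046, 17) (0, 17)]  |A|=257.0888
7. ⊥bis P5·P6 via (22.47,11.06): [(0, 0) (14.5884, 0) (16.9793, 7.5728) (12.2046, 17) (0, 17)]  |A|=257.0888
8. canonical 5-gon: [(0, 0) (14.5884, 0) (16.9793, 7.5728) (12.2046, 17) (0, 17)]
9. shoelace: 257.0888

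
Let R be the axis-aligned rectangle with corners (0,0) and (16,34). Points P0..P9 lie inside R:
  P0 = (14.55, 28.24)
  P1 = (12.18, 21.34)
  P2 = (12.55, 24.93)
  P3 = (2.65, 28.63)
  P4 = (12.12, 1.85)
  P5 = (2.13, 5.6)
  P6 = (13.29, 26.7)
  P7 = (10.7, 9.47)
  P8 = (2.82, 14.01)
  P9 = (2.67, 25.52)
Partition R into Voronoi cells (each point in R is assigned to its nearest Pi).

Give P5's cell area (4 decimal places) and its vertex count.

Area of P5's cell: 64.3256 (5 vertices)

1. box [0,16]×[0,34]: [(0, 0) (16, 0) (16, 34) (0, 34)]
2. ⊥bis P5·P0 via (8.34,16.92): [(0, 21.4952) (0, 0) (16, 0) (16, 12.7178)]  |A|=273.7043
3. ⊥bis P5·P1 via (7.155,13.47): [(0, 18.0385) (0, 0) (16, 0) (16, 7.8225)]  |A|=206.8875
4. ⊥bis P5·P2 via (7.34,15.265): [(0, 18.0385) (0, 0) (16, 0) (16, 7.8225)]  |A|=206.8875
5. ⊥bis P5·P3 via (2.39,17.115): [(1.4117, 17.1371) (0, 17.169) (0, 0) (16, 0) (16, 7.8225)]  |A|=206.2737
6. ⊥bis P5·P4 via (7.125,3.725): [(10.0816, 11.6014) (1.4117, 17.1371) (0, 17.169) (0, 0) (5.7267, 0)]  |A|=123.5335
7. ⊥bis P5·P6 via (7.71,16.15): [(10.0816, 11.6014) (1.4117, 17.1371) (0, 17.169) (0, 0) (5.7267, 0)]  |A|=123.5335
8. ⊥bis P5·P7 via (6.415,7.535): [(7.5837, 4.947) (2.3493, 16.5385) (1.4117, 17.1371) (0, 17.169) (0, 0) (5.7267, 0)]  |A|=91.6402
9. ⊥bis P5·P8 via (2.475,9.805): [(7.5837, 4.947) (5.5021, 9.5566) (0, 10.0081) (0, 0) (5.7267, 0)]  |A|=64.3256
10. ⊥bis P5·P9 via (2.4,15.56): [(7.5837, 4.947) (5.5021, 9.5566) (0, 10.0081) (0, 0) (5.7267, 0)]  |A|=64.3256
11. canonical 5-gon: [(7.5837, 4.947) (5.5021, 9.5566) (0, 10.0081) (0, 0) (5.7267, 0)]
12. shoelace: 64.3256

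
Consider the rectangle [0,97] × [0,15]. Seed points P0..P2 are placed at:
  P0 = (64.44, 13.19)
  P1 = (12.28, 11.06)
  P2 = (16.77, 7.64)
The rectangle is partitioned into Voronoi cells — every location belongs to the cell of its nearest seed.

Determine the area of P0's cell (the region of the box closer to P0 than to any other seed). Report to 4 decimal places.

1. box [0,97]×[0,15]: [(0, 0) (97, 0) (97, 15) (0, 15)]
2. ⊥bis P0·P1 via (38.36,12.125): [(38.8551, 0) (97, 0) (97, 15) (38.2426, 15)]  |A|=876.767
3. ⊥bis P0·P2 via (40.605,10.415): [(41.8176, 0) (97, 0) (97, 15) (40.0712, 15)]  |A|=840.8343
4. canonical 4-gon: [(41.8176, 0) (97, 0) (97, 15) (40.0712, 15)]
5. shoelace: 840.8343

Area of P0's cell: 840.8343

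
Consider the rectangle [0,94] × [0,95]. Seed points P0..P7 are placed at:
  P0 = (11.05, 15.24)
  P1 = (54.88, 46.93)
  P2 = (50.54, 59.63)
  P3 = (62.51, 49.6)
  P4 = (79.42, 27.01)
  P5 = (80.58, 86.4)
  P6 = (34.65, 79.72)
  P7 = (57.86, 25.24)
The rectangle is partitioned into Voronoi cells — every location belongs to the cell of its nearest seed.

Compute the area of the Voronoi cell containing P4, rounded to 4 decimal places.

Area of P4's cell: 1144.1877

1. box [0,94]×[0,95]: [(0, 0) (94, 0) (94, 95) (0, 95)]
2. ⊥bis P4·P0 via (45.235,21.125): [(48.8717, 0) (94, 0) (94, 95) (32.5173, 95)]  |A|=5064.0222
3. ⊥bis P4·P1 via (67.15,36.97): [(46.819, 11.9237) (48.8717, 0) (94, 0) (94, 70.0473)]  |A|=1921.4974
4. ⊥bis P4·P2 via (64.98,43.32): [(91.0151, 66.3701) (46.819, 11.9237) (48.8717, 0) (94, 0) (94, 69.0128)]  |A|=1919.9534
5. ⊥bis P4·P3 via (70.965,38.305): [(64.0038, 33.0941) (46.819, 11.9237) (48.8717, 0) (94, 0) (94, 55.5481)]  |A|=1704.0378
6. ⊥bis P4·P5 via (80,56.705): [(64.0038, 33.0941) (46.819, 11.9237) (48.8717, 0) (94, 0) (94, 55.5481)]  |A|=1704.0378
7. ⊥bis P4·P6 via (57.035,53.365): [(64.0038, 33.0941) (46.819, 11.9237) (48.8717, 0) (94, 0) (94, 55.5481)]  |A|=1704.0378
8. ⊥bis P4·P7 via (68.64,26.125): [(67.8326, 35.9602) (70.7848, 0) (94, 0) (94, 55.5481)]  |A|=1144.1877
9. canonical 4-gon: [(67.8326, 35.9602) (70.7848, 0) (94, 0) (94, 55.5481)]
10. shoelace: 1144.1877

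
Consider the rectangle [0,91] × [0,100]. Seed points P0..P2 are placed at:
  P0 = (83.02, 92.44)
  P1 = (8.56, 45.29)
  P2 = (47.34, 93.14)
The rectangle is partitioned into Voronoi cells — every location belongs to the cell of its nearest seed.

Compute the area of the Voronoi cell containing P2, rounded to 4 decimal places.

1. box [0,91]×[0,100]: [(0, 0) (91, 0) (91, 100) (0, 100)]
2. ⊥bis P2·P0 via (65.18,92.79): [(0, 0) (63.3596, 0) (65.3215, 100) (0, 100)]  |A|=6434.051
3. ⊥bis P2·P1 via (27.95,69.215): [(0, 91.8671) (64.142, 39.8832) (65.3215, 100) (0, 100)]  |A|=2224.2902
4. canonical 4-gon: [(0, 91.8671) (64.142, 39.8832) (65.3215, 100) (0, 100)]
5. shoelace: 2224.2902

Area of P2's cell: 2224.2902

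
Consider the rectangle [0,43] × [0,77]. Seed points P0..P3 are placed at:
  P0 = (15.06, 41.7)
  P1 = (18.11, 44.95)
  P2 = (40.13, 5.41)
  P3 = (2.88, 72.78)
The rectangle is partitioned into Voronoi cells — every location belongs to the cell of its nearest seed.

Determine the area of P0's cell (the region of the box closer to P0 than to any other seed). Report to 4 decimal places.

1. box [0,43]×[0,77]: [(0, 0) (43, 0) (43, 77) (0, 77)]
2. ⊥bis P0·P1 via (16.585,43.325): [(0, 58.8894) (0, 0) (43, 0) (43, 18.5355)]  |A|=1664.6358
3. ⊥bis P0·P2 via (27.595,23.555): [(33.3874, 27.5566) (0, 58.8894) (0, 4.4917)]  |A|=908.0995
4. ⊥bis P0·P3 via (8.97,57.24): [(33.3874, 27.5566) (3.8822, 55.2461) (0, 53.7247) (0, 4.4917)]  |A|=898.0745
5. canonical 4-gon: [(33.3874, 27.5566) (3.8822, 55.2461) (0, 53.7247) (0, 4.4917)]
6. shoelace: 898.0745

Area of P0's cell: 898.0745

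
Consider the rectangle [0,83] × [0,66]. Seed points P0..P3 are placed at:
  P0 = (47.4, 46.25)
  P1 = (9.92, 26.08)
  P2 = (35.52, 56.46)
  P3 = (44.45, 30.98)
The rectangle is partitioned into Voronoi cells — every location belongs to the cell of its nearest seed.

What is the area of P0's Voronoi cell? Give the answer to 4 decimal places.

1. box [0,83]×[0,66]: [(0, 0) (83, 0) (83, 66) (0, 66)]
2. ⊥bis P0·P1 via (28.66,36.165): [(48.1223, 0) (83, 0) (83, 66) (12.6042, 66)]  |A|=3474.0251
3. ⊥bis P0·P2 via (41.46,51.355): [(28.5619, 36.3472) (48.1223, 0) (83, 0) (83, 66) (54.0463, 66)]  |A|=2859.5884
4. ⊥bis P0·P3 via (45.925,38.615): [(32.7057, 41.1688) (83, 31.4525) (83, 66) (54.0463, 66)]  |A|=1228.2476
5. canonical 4-gon: [(32.7057, 41.1688) (83, 31.4525) (83, 66) (54.0463, 66)]
6. shoelace: 1228.2476

Area of P0's cell: 1228.2476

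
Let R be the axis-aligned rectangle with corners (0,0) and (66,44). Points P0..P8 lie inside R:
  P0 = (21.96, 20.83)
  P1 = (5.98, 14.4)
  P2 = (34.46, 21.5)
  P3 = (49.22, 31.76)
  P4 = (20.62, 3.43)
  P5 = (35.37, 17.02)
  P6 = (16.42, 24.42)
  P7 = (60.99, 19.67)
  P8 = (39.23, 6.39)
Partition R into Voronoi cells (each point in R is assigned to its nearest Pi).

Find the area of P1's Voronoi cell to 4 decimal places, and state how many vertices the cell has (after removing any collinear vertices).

1. box [0,66]×[0,44]: [(0, 0) (66, 0) (66, 44) (0, 44)]
2. ⊥bis P1·P0 via (13.97,17.615): [(0, 0) (21.0579, 0) (3.3533, 44) (0, 44)]  |A|=537.0452
3. ⊥bis P1·P2 via (20.22,17.95): [(0, 0) (21.0579, 0) (3.3533, 44) (0, 44)]  |A|=537.0452
4. ⊥bis P1·P3 via (27.6,23.08): [(0, 0) (21.0579, 0) (3.3533, 44) (0, 44)]  |A|=537.0452
5. ⊥bis P1·P4 via (13.3,8.915): [(0, 0) (6.6198, 0) (16.0135, 12.5363) (3.3533, 44) (0, 44)]  |A|=446.545
6. ⊥bis P1·P5 via (20.675,15.71): [(0, 0) (6.6198, 0) (16.0135, 12.5363) (3.3533, 44) (0, 44)]  |A|=446.545
7. ⊥bis P1·P6 via (11.2,19.41): [(0, 31.0795) (0, 0) (6.6198, 0) (16.0135, 12.5363) (14.726, 15.7362)]  |A|=304.0234
8. ⊥bis P1·P7 via (33.485,17.035): [(0, 31.0795) (0, 0) (6.6198, 0) (16.0135, 12.5363) (14.726, 15.7362)]  |A|=304.0234
9. ⊥bis P1·P8 via (22.605,10.395): [(0, 31.0795) (0, 0) (6.6198, 0) (16.0135, 12.5363) (14.726, 15.7362)]  |A|=304.0234
10. canonical 5-gon: [(0, 31.0795) (0, 0) (6.6198, 0) (16.0135, 12.5363) (14.726, 15.7362)]
11. shoelace: 304.0234

Area of P1's cell: 304.0234 (5 vertices)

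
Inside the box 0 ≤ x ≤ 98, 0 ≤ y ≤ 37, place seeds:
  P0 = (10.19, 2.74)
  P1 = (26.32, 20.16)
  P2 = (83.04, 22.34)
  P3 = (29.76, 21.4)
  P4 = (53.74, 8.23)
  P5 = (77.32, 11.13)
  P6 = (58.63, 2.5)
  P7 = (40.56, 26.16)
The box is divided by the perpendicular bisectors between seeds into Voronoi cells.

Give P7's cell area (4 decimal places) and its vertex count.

Area of P7's cell: 507.2522 (4 vertices)

1. box [0,98]×[0,37]: [(0, 0) (98, 0) (98, 37) (0, 37)]
2. ⊥bis P7·P0 via (25.375,14.45): [(36.5182, 0) (98, 0) (98, 37) (7.9854, 37)]  |A|=2802.6827
3. ⊥bis P7·P1 via (33.44,23.16): [(43.1984, 0) (98, 0) (98, 37) (27.6085, 37)]  |A|=2316.0711
4. ⊥bis P7·P2 via (61.8,24.25): [(43.1984, 0) (59.6193, 0) (62.9465, 37) (27.6085, 37)]  |A|=957.5396
5. ⊥bis P7·P3 via (35.16,23.78): [(45.6408, 0) (59.6193, 0) (62.9465, 37) (29.3334, 37)]  |A|=880.4454
6. ⊥bis P7·P4 via (47.15,17.195): [(40.2861, 12.1494) (62.1576, 28.2268) (62.9465, 37) (29.3334, 37)]  |A|=507.2522
7. ⊥bis P7·P5 via (58.94,18.645): [(40.2861, 12.1494) (62.1576, 28.2268) (62.9465, 37) (29.3334, 37)]  |A|=507.2522
8. ⊥bis P7·P6 via (49.595,14.33): [(40.2861, 12.1494) (62.1576, 28.2268) (62.9465, 37) (29.3334, 37)]  |A|=507.2522
9. canonical 4-gon: [(40.2861, 12.1494) (62.1576, 28.2268) (62.9465, 37) (29.3334, 37)]
10. shoelace: 507.2522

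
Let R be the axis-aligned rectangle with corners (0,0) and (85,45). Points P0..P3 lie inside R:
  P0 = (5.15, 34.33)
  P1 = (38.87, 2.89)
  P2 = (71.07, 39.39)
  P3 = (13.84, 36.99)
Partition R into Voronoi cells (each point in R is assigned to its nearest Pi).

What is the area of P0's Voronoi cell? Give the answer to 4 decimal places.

Area of P0's cell: 508.3716

1. box [0,85]×[0,45]: [(0, 0) (85, 0) (85, 45) (0, 45)]
2. ⊥bis P0·P1 via (22.01,18.61): [(0, 0) (4.6583, 0) (46.6156, 45) (0, 45)]  |A|=1153.6639
3. ⊥bis P0·P2 via (38.11,36.86): [(0, 0) (4.6583, 0) (38.1797, 35.9523) (37.4852, 45) (0, 45)]  |A|=1112.359
4. ⊥bis P0·P3 via (9.495,35.66): [(0, 0) (4.6583, 0) (16.5172, 12.7189) (6.636, 45) (0, 45)]  |A|=508.3716
5. canonical 5-gon: [(0, 0) (4.6583, 0) (16.5172, 12.7189) (6.636, 45) (0, 45)]
6. shoelace: 508.3716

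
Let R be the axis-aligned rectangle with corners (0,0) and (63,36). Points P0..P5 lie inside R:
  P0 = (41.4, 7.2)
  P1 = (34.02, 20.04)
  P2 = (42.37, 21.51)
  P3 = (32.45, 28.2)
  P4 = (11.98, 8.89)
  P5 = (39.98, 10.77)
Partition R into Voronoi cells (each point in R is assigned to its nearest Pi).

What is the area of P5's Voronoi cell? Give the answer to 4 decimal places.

1. box [0,63]×[0,36]: [(0, 0) (63, 0) (63, 36) (0, 36)]
2. ⊥bis P5·P0 via (40.69,8.985): [(0, 0) (18.101, 0) (63, 17.859) (63, 36) (0, 36)]  |A|=1867.0738
3. ⊥bis P5·P1 via (37,15.405): [(13.0395, 0) (18.101, 0) (63, 17.859) (63, 32.1213)]  |A|=401.471
4. ⊥bis P5·P2 via (41.175,16.14): [(38.9227, 16.6412) (13.0395, 0) (18.101, 0) (52.3989, 13.6423)]  |A|=185.4646
5. ⊥bis P5·P3 via (36.215,19.485): [(38.9227, 16.6412) (13.0395, 0) (18.101, 0) (52.3989, 13.6423)]  |A|=185.4646
6. ⊥bis P5·P4 via (25.98,9.83): [(38.9227, 16.6412) (26.0772, 8.3824) (26.4179, 3.3081) (52.3989, 13.6423)]  |A|=142.5868
7. canonical 4-gon: [(38.9227, 16.6412) (26.0772, 8.3824) (26.4179, 3.3081) (52.3989, 13.6423)]
8. shoelace: 142.5868

Area of P5's cell: 142.5868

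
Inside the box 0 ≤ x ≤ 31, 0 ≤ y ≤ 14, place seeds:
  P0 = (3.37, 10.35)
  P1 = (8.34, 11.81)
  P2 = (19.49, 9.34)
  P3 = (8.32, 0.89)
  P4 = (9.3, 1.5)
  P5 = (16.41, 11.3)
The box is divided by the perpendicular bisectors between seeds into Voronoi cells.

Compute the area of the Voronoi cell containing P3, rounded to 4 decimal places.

1. box [0,31]×[0,14]: [(0, 0) (31, 0) (31, 14) (0, 14)]
2. ⊥bis P3·P0 via (5.845,5.62): [(0, 2.5616) (0, 0) (31, 0) (31, 14) (21.8601, 14)]  |A|=308.9773
3. ⊥bis P3·P1 via (8.33,6.35): [(7.2439, 6.352) (0, 2.5616) (0, 0) (31, 0) (31, 6.3085)]  |A|=182.6661
4. ⊥bis P3·P2 via (13.905,5.115): [(12.9772, 6.3415) (7.2439, 6.352) (0, 2.5616) (0, 0) (17.7744, 0)]  |A|=83.883
5. ⊥bis P3·P4 via (8.81,1.195): [(6.0039, 5.7031) (0, 2.5616) (0, 0) (9.5538, 0)]  |A|=34.9332
6. ⊥bis P3·P5 via (12.365,6.095): [(6.0039, 5.7031) (0, 2.5616) (0, 0) (9.5538, 0)]  |A|=34.9332
7. canonical 4-gon: [(6.0039, 5.7031) (0, 2.5616) (0, 0) (9.5538, 0)]
8. shoelace: 34.9332

Area of P3's cell: 34.9332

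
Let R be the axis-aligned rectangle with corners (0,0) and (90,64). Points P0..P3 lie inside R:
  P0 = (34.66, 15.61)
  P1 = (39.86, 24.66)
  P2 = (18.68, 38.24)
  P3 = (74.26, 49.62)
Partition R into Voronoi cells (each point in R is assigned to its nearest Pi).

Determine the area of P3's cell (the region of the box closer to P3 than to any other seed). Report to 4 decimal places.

1. box [0,90]×[0,64]: [(0, 0) (90, 0) (90, 64) (0, 64)]
2. ⊥bis P3·P0 via (54.46,32.615): [(82.471, 0) (90, 0) (90, 64) (27.5054, 64)]  |A|=2240.7561
3. ⊥bis P3·P1 via (57.06,37.14): [(84.0081, 0) (90, 0) (90, 64) (37.5709, 64)]  |A|=1869.4727
4. ⊥bis P3·P2 via (46.47,43.93): [(44.2436, 54.8036) (84.0081, 0) (90, 0) (90, 64) (42.3607, 64)]  |A|=1847.4483
5. canonical 5-gon: [(44.2436, 54.8036) (84.0081, 0) (90, 0) (90, 64) (42.3607, 64)]
6. shoelace: 1847.4483

Area of P3's cell: 1847.4483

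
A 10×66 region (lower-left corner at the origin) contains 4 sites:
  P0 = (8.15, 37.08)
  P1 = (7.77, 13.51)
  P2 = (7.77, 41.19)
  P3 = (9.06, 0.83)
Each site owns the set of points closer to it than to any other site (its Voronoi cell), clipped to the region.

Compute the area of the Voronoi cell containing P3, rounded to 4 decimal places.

1. box [0,10]×[0,66]: [(0, 0) (10, 0) (10, 66) (0, 66)]
2. ⊥bis P3·P0 via (8.605,18.955): [(0, 18.739) (0, 0) (10, 0) (10, 18.99)]  |A|=188.645
3. ⊥bis P3·P1 via (8.415,7.17): [(0, 6.3139) (0, 0) (10, 0) (10, 7.3312)]  |A|=68.2257
4. ⊥bis P3·P2 via (8.415,21.01): [(0, 6.3139) (0, 0) (10, 0) (10, 7.3312)]  |A|=68.2257
5. canonical 4-gon: [(0, 6.3139) (0, 0) (10, 0) (10, 7.3312)]
6. shoelace: 68.2257

Area of P3's cell: 68.2257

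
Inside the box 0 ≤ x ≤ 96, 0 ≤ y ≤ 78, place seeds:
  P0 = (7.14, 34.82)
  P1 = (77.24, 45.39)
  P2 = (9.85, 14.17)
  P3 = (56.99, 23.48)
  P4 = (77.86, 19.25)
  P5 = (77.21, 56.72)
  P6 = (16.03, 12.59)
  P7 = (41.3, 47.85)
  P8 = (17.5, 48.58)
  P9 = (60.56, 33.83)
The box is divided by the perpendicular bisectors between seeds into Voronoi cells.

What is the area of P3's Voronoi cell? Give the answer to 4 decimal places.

1. box [0,96]×[0,78]: [(0, 0) (96, 0) (96, 78) (0, 78)]
2. ⊥bis P3·P0 via (32.065,29.15): [(25.4339, 0) (96, 0) (96, 78) (43.1775, 78)]  |A|=4812.1552
3. ⊥bis P3·P1 via (67.115,34.435): [(39.1474, 60.2837) (25.4339, 0) (96, 0) (96, 7.7385)]  |A|=2346.9684
4. ⊥bis P3·P2 via (33.42,18.825): [(39.1474, 60.2837) (31.6988, 27.5401) (37.1379, 0) (96, 0) (96, 7.7385)]  |A|=2185.8036
5. ⊥bis P3·P4 via (67.425,21.365): [(69.6072, 32.1316) (39.1474, 60.2837) (31.6988, 27.5401) (37.1379, 0) (63.0947, 0)]  |A|=1555.0332
6. ⊥bis P3·P5 via (67.1,40.1): [(69.6072, 32.1316) (49.2128, 50.9808) (38.5119, 57.4902) (31.6988, 27.5401) (37.1379, 0) (63.0947, 0)]  |A|=1538.0188
7. ⊥bis P3·P6 via (36.51,18.035): [(69.6072, 32.1316) (49.2128, 50.9808) (38.5119, 57.4902) (32.752, 32.1699) (41.3049, 0) (63.0947, 0)]  |A|=1443.8984
8. ⊥bis P3·P7 via (49.145,35.665): [(69.6072, 32.1316) (58.9524, 41.9792) (34.3545, 26.1425) (41.3049, 0) (63.0947, 0)]  |A|=1037.1645
9. ⊥bis P3·P8 via (37.245,36.03): [(69.6072, 32.1316) (58.9524, 41.9792) (34.3545, 26.1425) (41.3049, 0) (63.0947, 0)]  |A|=1037.1645
10. ⊥bis P3·P9 via (58.775,28.655): [(68.2408, 25.39) (45.4147, 33.2633) (34.3545, 26.1425) (41.3049, 0) (63.0947, 0)]  |A|=841.7529
11. canonical 5-gon: [(68.2408, 25.39) (45.4147, 33.2633) (34.3545, 26.1425) (41.3049, 0) (63.0947, 0)]
12. shoelace: 841.7529

Area of P3's cell: 841.7529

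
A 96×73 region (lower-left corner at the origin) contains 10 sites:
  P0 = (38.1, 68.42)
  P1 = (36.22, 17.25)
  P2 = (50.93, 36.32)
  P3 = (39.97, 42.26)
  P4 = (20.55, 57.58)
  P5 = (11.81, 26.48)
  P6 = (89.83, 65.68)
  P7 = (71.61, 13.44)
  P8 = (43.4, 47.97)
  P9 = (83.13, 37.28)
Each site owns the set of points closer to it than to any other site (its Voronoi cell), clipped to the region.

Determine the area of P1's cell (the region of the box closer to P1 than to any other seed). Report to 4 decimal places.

Area of P1's cell: 887.0385

1. box [0,96]×[0,73]: [(0, 0) (96, 0) (96, 73) (0, 73)]
2. ⊥bis P1·P0 via (37.16,42.835): [(0, 44.2003) (0, 0) (96, 0) (96, 40.6732)]  |A|=4073.9266
3. ⊥bis P1·P2 via (43.575,26.785): [(22.048, 43.3902) (0, 44.2003) (0, 0) (78.299, 0)]  |A|=2185.97
4. ⊥bis P1·P3 via (38.095,29.755): [(40.1179, 29.4517) (0, 35.467) (0, 0) (78.299, 0)]  |A|=1864.449
5. ⊥bis P1·P4 via (28.385,37.415): [(40.1179, 29.4517) (16.8636, 32.9384) (0, 26.3862) (0, 0) (78.299, 0)]  |A|=1787.8814
6. ⊥bis P1·P5 via (24.015,21.865): [(40.1179, 29.4517) (27.5938, 31.3296) (15.7473, 0) (78.299, 0)]  |A|=1128.437
7. ⊥bis P1·P6 via (63.025,41.465): [(40.1179, 29.4517) (27.5938, 31.3296) (15.7473, 0) (78.299, 0)]  |A|=1128.437
8. ⊥bis P1·P7 via (53.915,15.345): [(54.2593, 18.5434) (40.1179, 29.4517) (27.5938, 31.3296) (15.7473, 0) (52.263, 0)]  |A|=887.0385
9. ⊥bis P1·P8 via (39.81,32.61): [(54.2593, 18.5434) (40.1179, 29.4517) (27.5938, 31.3296) (15.7473, 0) (52.263, 0)]  |A|=887.0385
10. ⊥bis P1·P9 via (59.675,27.265): [(54.2593, 18.5434) (40.1179, 29.4517) (27.5938, 31.3296) (15.7473, 0) (52.263, 0)]  |A|=887.0385
11. canonical 5-gon: [(54.2593, 18.5434) (40.1179, 29.4517) (27.5938, 31.3296) (15.7473, 0) (52.263, 0)]
12. shoelace: 887.0385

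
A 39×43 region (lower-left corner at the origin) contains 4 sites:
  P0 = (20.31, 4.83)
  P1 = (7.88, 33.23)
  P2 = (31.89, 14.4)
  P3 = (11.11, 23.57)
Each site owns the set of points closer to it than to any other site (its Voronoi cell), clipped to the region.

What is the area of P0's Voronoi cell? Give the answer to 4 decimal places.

Area of P0's cell: 347.1609

1. box [0,39]×[0,43]: [(0, 0) (39, 0) (39, 43) (0, 43)]
2. ⊥bis P0·P1 via (14.095,19.03): [(0, 12.861) (0, 0) (39, 0) (39, 29.9303)]  |A|=834.4299
3. ⊥bis P0·P2 via (26.1,9.615): [(17.1971, 20.3877) (0, 12.861) (0, 0) (34.0461, 0)]  |A|=457.647
4. ⊥bis P0·P3 via (15.71,14.2): [(20.4057, 16.5053) (0, 6.4875) (0, 0) (34.0461, 0)]  |A|=347.1609
5. canonical 4-gon: [(20.4057, 16.5053) (0, 6.4875) (0, 0) (34.0461, 0)]
6. shoelace: 347.1609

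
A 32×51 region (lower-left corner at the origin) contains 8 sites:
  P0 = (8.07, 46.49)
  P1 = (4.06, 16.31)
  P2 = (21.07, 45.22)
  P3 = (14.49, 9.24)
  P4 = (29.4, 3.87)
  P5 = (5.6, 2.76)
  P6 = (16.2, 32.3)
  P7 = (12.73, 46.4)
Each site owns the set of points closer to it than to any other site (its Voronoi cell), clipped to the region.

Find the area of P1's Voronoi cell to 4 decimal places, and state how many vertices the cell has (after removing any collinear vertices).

Area of P1's cell: 206.3169 (4 vertices)

1. box [0,32]×[0,51]: [(0, 0) (32, 0) (32, 51) (0, 51)]
2. ⊥bis P1·P0 via (6.065,31.4): [(0, 32.2059) (0, 0) (32, 0) (32, 27.954)]  |A|=962.5581
3. ⊥bis P1·P2 via (12.565,30.765): [(13.067, 30.4697) (0, 32.2059) (0, 0) (32, 0) (32, 19.3299)]  |A|=880.9175
4. ⊥bis P1·P3 via (9.275,12.775): [(18.9307, 27.0196) (13.067, 30.4697) (0, 32.2059) (0, 0) (0.6154, 0)]  |A|=330.605
5. ⊥bis P1·P4 via (16.73,10.09): [(18.9307, 27.0196) (13.067, 30.4697) (0, 32.2059) (0, 0) (0.6154, 0)]  |A|=330.605
6. ⊥bis P1·P5 via (4.83,9.535): [(7.2665, 9.8119) (18.9307, 27.0196) (13.067, 30.4697) (0, 32.2059) (0, 8.9861)]  |A|=294.9373
7. ⊥bis P1·P6 via (10.13,24.305): [(7.2665, 9.8119) (14.7256, 20.8159) (0, 31.9959) (0, 8.9861)]  |A|=206.3169
8. ⊥bis P1·P7 via (8.395,31.355): [(7.2665, 9.8119) (14.7256, 20.8159) (0, 31.9959) (0, 8.9861)]  |A|=206.3169
9. canonical 4-gon: [(7.2665, 9.8119) (14.7256, 20.8159) (0, 31.9959) (0, 8.9861)]
10. shoelace: 206.3169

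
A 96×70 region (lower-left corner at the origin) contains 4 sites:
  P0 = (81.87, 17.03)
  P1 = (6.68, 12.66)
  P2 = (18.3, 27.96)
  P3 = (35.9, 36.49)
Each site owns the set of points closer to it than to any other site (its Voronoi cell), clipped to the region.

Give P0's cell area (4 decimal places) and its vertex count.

1. box [0,96]×[0,70]: [(0, 0) (96, 0) (96, 70) (0, 70)]
2. ⊥bis P0·P1 via (44.275,14.845): [(45.1378, 0) (96, 0) (96, 70) (41.0694, 70)]  |A|=3702.7478
3. ⊥bis P0·P2 via (50.085,22.495): [(46.2173, 0) (96, 0) (96, 70) (58.2528, 70)]  |A|=3063.5454
4. ⊥bis P0·P3 via (58.885,26.76): [(47.557, 0) (96, 0) (96, 70) (77.1893, 70)]  |A|=2353.8793
5. canonical 4-gon: [(47.557, 0) (96, 0) (96, 70) (77.1893, 70)]
6. shoelace: 2353.8793

Area of P0's cell: 2353.8793 (4 vertices)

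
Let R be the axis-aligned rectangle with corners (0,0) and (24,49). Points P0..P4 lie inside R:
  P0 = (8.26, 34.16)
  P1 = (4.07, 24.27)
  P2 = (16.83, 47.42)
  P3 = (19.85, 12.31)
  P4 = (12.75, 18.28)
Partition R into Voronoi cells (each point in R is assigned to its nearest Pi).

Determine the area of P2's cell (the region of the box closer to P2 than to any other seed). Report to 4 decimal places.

Area of P2's cell: 188.5863

1. box [0,24]×[0,49]: [(0, 0) (24, 0) (24, 49) (0, 49)]
2. ⊥bis P2·P0 via (12.545,40.79): [(0, 48.8979) (24, 33.3866) (24, 49) (0, 49)]  |A|=188.5863
3. ⊥bis P2·P1 via (10.45,35.845): [(0, 48.8979) (24, 33.3866) (24, 49) (0, 49)]  |A|=188.5863
4. ⊥bis P2·P3 via (18.34,29.865): [(0, 48.8979) (24, 33.3866) (24, 49) (0, 49)]  |A|=188.5863
5. ⊥bis P2·P4 via (14.79,32.85): [(0, 48.8979) (24, 33.3866) (24, 49) (0, 49)]  |A|=188.5863
6. canonical 4-gon: [(0, 48.8979) (24, 33.3866) (24, 49) (0, 49)]
7. shoelace: 188.5863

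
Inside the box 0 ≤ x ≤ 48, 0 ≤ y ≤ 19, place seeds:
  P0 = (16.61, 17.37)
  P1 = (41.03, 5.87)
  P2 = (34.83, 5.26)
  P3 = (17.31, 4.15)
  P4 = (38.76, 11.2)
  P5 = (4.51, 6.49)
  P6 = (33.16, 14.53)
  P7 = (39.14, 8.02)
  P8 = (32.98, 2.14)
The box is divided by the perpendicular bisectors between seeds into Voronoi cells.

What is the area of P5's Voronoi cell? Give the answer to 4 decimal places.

Area of P5's cell: 182.6274

1. box [0,48]×[0,19]: [(0, 0) (48, 0) (48, 19) (0, 19)]
2. ⊥bis P5·P0 via (10.56,11.93): [(0, 0) (21.2871, 0) (4.2028, 19) (0, 19)]  |A|=242.1548
3. ⊥bis P5·P1 via (22.77,6.18): [(0, 0) (21.2871, 0) (4.2028, 19) (0, 19)]  |A|=242.1548
4. ⊥bis P5·P2 via (19.67,5.875): [(0, 0) (19.4317, 0) (19.5118, 1.9745) (4.2028, 19) (0, 19)]  |A|=240.3231
5. ⊥bis P5·P3 via (10.91,5.32): [(0, 0) (9.9374, 0) (11.8551, 10.4897) (4.2028, 19) (0, 19)]  |A|=182.6274
6. ⊥bis P5·P4 via (21.635,8.845): [(0, 0) (9.9374, 0) (11.8551, 10.4897) (4.2028, 19) (0, 19)]  |A|=182.6274
7. ⊥bis P5·P6 via (18.835,10.51): [(0, 0) (9.9374, 0) (11.8551, 10.4897) (4.2028, 19) (0, 19)]  |A|=182.6274
8. ⊥bis P5·P7 via (21.825,7.255): [(0, 0) (9.9374, 0) (11.8551, 10.4897) (4.2028, 19) (0, 19)]  |A|=182.6274
9. ⊥bis P5·P8 via (18.745,4.315): [(0, 0) (9.9374, 0) (11.8551, 10.4897) (4.2028, 19) (0, 19)]  |A|=182.6274
10. canonical 5-gon: [(0, 0) (9.9374, 0) (11.8551, 10.4897) (4.2028, 19) (0, 19)]
11. shoelace: 182.6274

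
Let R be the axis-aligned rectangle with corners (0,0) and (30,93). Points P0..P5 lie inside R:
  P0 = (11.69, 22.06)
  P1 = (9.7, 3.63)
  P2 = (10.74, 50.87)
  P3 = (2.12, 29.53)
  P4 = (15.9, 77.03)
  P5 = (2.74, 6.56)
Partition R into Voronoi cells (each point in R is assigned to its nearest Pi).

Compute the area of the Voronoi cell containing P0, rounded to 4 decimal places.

1. box [0,30]×[0,93]: [(0, 0) (30, 0) (30, 93) (0, 93)]
2. ⊥bis P0·P1 via (10.695,12.845): [(0, 13.9998) (30, 10.7605) (30, 93) (0, 93)]  |A|=2418.5951
3. ⊥bis P0·P2 via (11.215,36.465): [(0, 36.0952) (0, 13.9998) (30, 10.7605) (30, 37.0844)]  |A|=726.2894
4. ⊥bis P0·P3 via (6.905,25.795): [(15.3398, 36.601) (0, 16.9488) (0, 13.9998) (30, 10.7605) (30, 37.0844)]  |A|=579.4389
5. ⊥bis P0·P4 via (13.795,49.545): [(15.3398, 36.601) (0, 16.9488) (0, 13.9998) (30, 10.7605) (30, 37.0844)]  |A|=579.4389
6. ⊥bis P0·P5 via (7.215,14.31): [(15.3398, 36.601) (0.8217, 18.0016) (9.5353, 12.9702) (30, 10.7605) (30, 37.0844)]  |A|=558.7251
7. canonical 5-gon: [(15.3398, 36.601) (0.8217, 18.0016) (9.5353, 12.9702) (30, 10.7605) (30, 37.0844)]
8. shoelace: 558.7251

Area of P0's cell: 558.7251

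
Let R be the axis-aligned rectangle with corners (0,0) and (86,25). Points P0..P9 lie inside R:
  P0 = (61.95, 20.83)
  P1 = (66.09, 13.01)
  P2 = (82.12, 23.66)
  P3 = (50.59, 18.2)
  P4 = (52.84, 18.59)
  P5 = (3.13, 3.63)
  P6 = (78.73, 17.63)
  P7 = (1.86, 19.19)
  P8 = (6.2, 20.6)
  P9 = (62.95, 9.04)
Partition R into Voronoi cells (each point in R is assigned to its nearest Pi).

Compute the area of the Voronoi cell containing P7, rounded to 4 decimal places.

Area of P7's cell: 61.7512

1. box [0,86]×[0,25]: [(0, 0) (86, 0) (86, 25) (0, 25)]
2. ⊥bis P7·P0 via (31.905,20.01): [(0, 0) (32.4511, 0) (31.7688, 25) (0, 25)]  |A|=802.7491
3. ⊥bis P7·P1 via (33.975,16.1): [(0, 0) (32.4259, 0) (32.4456, 0.2041) (31.7688, 25) (0, 25)]  |A|=802.7466
4. ⊥bis P7·P2 via (41.99,21.425): [(0, 0) (32.4259, 0) (32.4456, 0.2041) (31.7688, 25) (0, 25)]  |A|=802.7466
5. ⊥bis P7·P3 via (26.225,18.695): [(0, 0) (25.8452, 0) (26.3531, 25) (0, 25)]  |A|=652.4786
6. ⊥bis P7·P4 via (27.35,18.89): [(0, 0) (25.8452, 0) (26.3531, 25) (0, 25)]  |A|=652.4786
7. ⊥bis P7·P5 via (2.495,11.41): [(0, 11.2064) (26.1162, 13.3379) (26.3531, 25) (0, 25)]  |A|=333.7841
8. ⊥bis P7·P6 via (40.295,18.41): [(0, 11.2064) (26.1162, 13.3379) (26.3531, 25) (0, 25)]  |A|=333.7841
9. ⊥bis P7·P8 via (4.03,19.895): [(0, 11.2064) (6.6758, 11.7512) (2.3715, 25) (0, 25)]  |A|=61.7512
10. ⊥bis P7·P9 via (32.405,14.115): [(0, 11.2064) (6.6758, 11.7512) (2.3715, 25) (0, 25)]  |A|=61.7512
11. canonical 4-gon: [(0, 11.2064) (6.6758, 11.7512) (2.3715, 25) (0, 25)]
12. shoelace: 61.7512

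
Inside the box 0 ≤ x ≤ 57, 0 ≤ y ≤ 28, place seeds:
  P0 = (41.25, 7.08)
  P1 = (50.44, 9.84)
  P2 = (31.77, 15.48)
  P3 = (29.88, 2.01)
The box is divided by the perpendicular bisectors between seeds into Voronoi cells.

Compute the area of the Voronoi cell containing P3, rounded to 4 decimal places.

Area of P3's cell: 377.7341

1. box [0,57]×[0,28]: [(0, 0) (57, 0) (57, 28) (0, 28)]
2. ⊥bis P3·P0 via (35.565,4.545): [(0, 0) (37.5917, 0) (25.1062, 28) (0, 28)]  |A|=877.7697
3. ⊥bis P3·P1 via (40.16,5.925): [(0, 0) (37.5917, 0) (25.1062, 28) (0, 28)]  |A|=877.7697
4. ⊥bis P3·P2 via (30.825,8.745): [(0, 13.0701) (0, 0) (37.5917, 0) (33.8835, 8.3159)]  |A|=377.7341
5. canonical 4-gon: [(0, 13.0701) (0, 0) (37.5917, 0) (33.8835, 8.3159)]
6. shoelace: 377.7341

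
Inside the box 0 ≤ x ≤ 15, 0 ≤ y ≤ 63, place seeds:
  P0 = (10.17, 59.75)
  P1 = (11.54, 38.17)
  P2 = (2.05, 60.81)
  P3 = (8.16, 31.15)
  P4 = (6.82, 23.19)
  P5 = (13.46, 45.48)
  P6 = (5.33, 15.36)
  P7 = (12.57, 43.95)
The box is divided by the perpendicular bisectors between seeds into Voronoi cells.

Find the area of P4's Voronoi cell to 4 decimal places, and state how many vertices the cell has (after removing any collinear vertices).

Area of P4's cell: 122.4673 (4 vertices)

1. box [0,15]×[0,63]: [(0, 0) (15, 0) (15, 63) (0, 63)]
2. ⊥bis P4·P0 via (8.495,41.47): [(0, 42.2484) (0, 0) (15, 0) (15, 40.8739)]  |A|=623.4176
3. ⊥bis P4·P1 via (9.18,30.68): [(0, 33.5725) (0, 0) (15, 0) (15, 28.8462)]  |A|=468.1402
4. ⊥bis P4·P2 via (4.435,42): [(0, 33.5725) (0, 0) (15, 0) (15, 28.8462)]  |A|=468.1402
5. ⊥bis P4·P3 via (7.49,27.17): [(0, 28.4309) (0, 0) (15, 0) (15, 25.9058)]  |A|=407.5247
6. ⊥bis P4·P5 via (10.14,34.335): [(0, 28.4309) (0, 0) (15, 0) (15, 25.9058)]  |A|=407.5247
7. ⊥bis P4·P6 via (6.075,19.275): [(0, 28.4309) (0, 20.431) (15, 17.5766) (15, 25.9058)]  |A|=122.4673
8. ⊥bis P4·P7 via (9.695,33.57): [(0, 28.4309) (0, 20.431) (15, 17.5766) (15, 25.9058)]  |A|=122.4673
9. canonical 4-gon: [(0, 28.4309) (0, 20.431) (15, 17.5766) (15, 25.9058)]
10. shoelace: 122.4673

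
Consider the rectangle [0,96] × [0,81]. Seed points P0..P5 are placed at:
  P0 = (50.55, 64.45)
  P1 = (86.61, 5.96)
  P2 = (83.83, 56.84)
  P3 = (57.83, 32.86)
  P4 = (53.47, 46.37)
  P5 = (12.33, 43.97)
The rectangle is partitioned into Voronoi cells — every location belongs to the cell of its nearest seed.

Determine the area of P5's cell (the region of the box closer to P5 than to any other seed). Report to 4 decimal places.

Area of P5's cell: 2329.8403

1. box [0,96]×[0,81]: [(0, 0) (96, 0) (96, 81) (0, 81)]
2. ⊥bis P5·P0 via (31.44,54.21): [(0, 0) (60.4882, 0) (17.0847, 81) (0, 81)]  |A|=3141.7014
3. ⊥bis P5·P1 via (49.47,24.965): [(0, 0) (36.6951, 0) (48.3176, 22.7129) (17.0847, 81) (0, 81)]  |A|=2871.4967
4. ⊥bis P5·P2 via (48.08,50.405): [(0, 0) (36.6951, 0) (48.3176, 22.7129) (17.0847, 81) (0, 81)]  |A|=2871.4967
5. ⊥bis P5·P3 via (35.08,38.415): [(0, 0) (25.7, 0) (36.59, 44.599) (17.0847, 81) (0, 81)]  |A|=2365.9418
6. ⊥bis P5·P4 via (32.9,45.17): [(0, 0) (25.7, 0) (33.6385, 32.5114) (32.4866, 52.2569) (17.0847, 81) (0, 81)]  |A|=2329.8403
7. canonical 6-gon: [(0, 0) (25.7, 0) (33.6385, 32.5114) (32.4866, 52.2569) (17.0847, 81) (0, 81)]
8. shoelace: 2329.8403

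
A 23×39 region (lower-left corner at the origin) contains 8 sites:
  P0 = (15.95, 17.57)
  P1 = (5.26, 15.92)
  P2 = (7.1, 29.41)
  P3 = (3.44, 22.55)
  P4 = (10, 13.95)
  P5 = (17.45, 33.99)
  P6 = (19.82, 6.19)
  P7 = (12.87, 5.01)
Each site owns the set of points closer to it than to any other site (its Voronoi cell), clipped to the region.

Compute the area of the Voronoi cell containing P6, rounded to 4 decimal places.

Area of P6's cell: 83.0541

1. box [0,23]×[0,39]: [(0, 0) (23, 0) (23, 39) (0, 39)]
2. ⊥bis P6·P0 via (17.885,11.88): [(0, 5.7978) (0, 0) (23, 0) (23, 13.6195)]  |A|=223.299
3. ⊥bis P6·P1 via (12.54,11.055): [(11.6815, 9.7704) (5.1523, 0) (23, 0) (23, 13.6195)]  |A|=164.2652
4. ⊥bis P6·P2 via (13.46,17.8): [(11.6815, 9.7704) (5.1523, 0) (23, 0) (23, 13.6195)]  |A|=164.2652
5. ⊥bis P6·P3 via (11.63,14.37): [(11.6815, 9.7704) (5.1523, 0) (23, 0) (23, 13.6195)]  |A|=164.2652
6. ⊥bis P6·P4 via (14.91,10.07): [(15.7727, 11.1617) (6.9524, 0) (23, 0) (23, 13.6195)]  |A|=138.7749
7. ⊥bis P6·P5 via (18.635,20.09): [(15.7727, 11.1617) (6.9524, 0) (23, 0) (23, 13.6195)]  |A|=138.7749
8. ⊥bis P6·P7 via (16.345,5.6): [(15.7727, 11.1617) (15.4665, 10.7742) (17.2958, 0) (23, 0) (23, 13.6195)]  |A|=83.0541
9. canonical 5-gon: [(15.7727, 11.1617) (15.4665, 10.7742) (17.2958, 0) (23, 0) (23, 13.6195)]
10. shoelace: 83.0541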